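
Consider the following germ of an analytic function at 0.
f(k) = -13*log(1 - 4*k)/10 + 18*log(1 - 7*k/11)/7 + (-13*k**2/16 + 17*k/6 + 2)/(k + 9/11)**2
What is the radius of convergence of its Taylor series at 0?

Denominator factor (k + 9/11)^2: pole of order 2 at -9/11, modulus 9/11.
Branch term (18/7)*log(1 - k/(11/7)): its argument vanishes at k = 11/7, a logarithmic branch point, modulus 11/7.
Branch term (-13/10)*log(1 - k/(1/4)): its argument vanishes at k = 1/4, a logarithmic branch point, modulus 1/4.
The radius of convergence is the smallest modulus among the singular points: 1/4.

The radius of convergence is 1/4.


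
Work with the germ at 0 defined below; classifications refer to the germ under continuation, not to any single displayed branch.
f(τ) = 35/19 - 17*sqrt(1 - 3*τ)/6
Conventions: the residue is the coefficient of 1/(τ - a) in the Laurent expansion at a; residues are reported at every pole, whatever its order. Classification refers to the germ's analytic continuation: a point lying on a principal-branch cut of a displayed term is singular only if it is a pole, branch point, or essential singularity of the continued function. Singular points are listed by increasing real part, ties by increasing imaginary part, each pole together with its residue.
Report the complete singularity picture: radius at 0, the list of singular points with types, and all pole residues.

Radius of convergence at 0: 1/3.
At 1/3: an algebraic (square-root) branch point.

Branch term (-17/6)*sqrt(1 - τ/(1/3)): its argument vanishes at τ = 1/3, a square-root branch point, modulus 1/3.
The radius of convergence is the smallest modulus among the singular points: 1/3.


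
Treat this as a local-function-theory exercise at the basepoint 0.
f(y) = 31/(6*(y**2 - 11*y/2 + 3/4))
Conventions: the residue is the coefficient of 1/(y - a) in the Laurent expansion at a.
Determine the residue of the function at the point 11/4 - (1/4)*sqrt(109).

The factor y**2 - 11*y/2 + 3/4 splits as (y - a)(y - a') with a = 11/4 - (1/4)*sqrt(109), a' = 11/4 + (1/4)*sqrt(109). At the order-1 pole a set g(y) = (y - a)*f(y) = [31/6] / (y - a').
Simple pole: residue = g(a) at a = 11/4 - (1/4)*sqrt(109), which is -(31/327)*sqrt(109).

The residue is -(31/327)*sqrt(109).


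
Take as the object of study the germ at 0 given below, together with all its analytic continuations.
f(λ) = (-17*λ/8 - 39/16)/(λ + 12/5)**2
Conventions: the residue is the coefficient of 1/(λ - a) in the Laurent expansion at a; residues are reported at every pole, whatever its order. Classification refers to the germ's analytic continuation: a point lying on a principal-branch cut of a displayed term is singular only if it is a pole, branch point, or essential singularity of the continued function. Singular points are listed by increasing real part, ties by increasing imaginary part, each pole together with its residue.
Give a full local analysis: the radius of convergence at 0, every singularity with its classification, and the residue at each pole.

Radius of convergence at 0: 12/5.
At -12/5: a pole of order 2; residue -17/8.

Denominator factor (λ + 12/5)^2: pole of order 2 at -12/5, modulus 12/5.
The radius of convergence is the smallest modulus among the singular points: 12/5.
At the order-2 pole -12/5 set g(λ) = (λ - (-12/5))^2*f(λ) = -17*λ/8 - 39/16.
Order-2 pole: residue = g'(a); g'(-12/5) = -17/8, so the residue is -17/8.


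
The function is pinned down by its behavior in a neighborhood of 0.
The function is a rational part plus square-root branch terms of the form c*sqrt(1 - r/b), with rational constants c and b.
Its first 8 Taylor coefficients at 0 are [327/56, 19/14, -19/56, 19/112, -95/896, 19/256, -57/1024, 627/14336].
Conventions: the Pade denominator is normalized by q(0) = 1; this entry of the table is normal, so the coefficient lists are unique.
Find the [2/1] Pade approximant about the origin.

Taylor coefficients needed (read off): a_0 = 327/56, a_1 = 19/14, a_2 = -19/56, a_3 = 19/112.
Write the denominator as Q(r) = 1 + q1*r. Requiring Q*f - P = O(r^4) with deg P <= 2 kills the coefficients of r^3..r^3 in Q*f:
  r^3: a_3 + q1*a_2 = 0, i.e. 19/112 + (-19/56)*q1 = 0.
Solving this linear system: q1 = 1/2.
The numerator is Q*f truncated at degree 2: P0 = a_0 = 327/56; P1 = a_1 + q1*a_0 = 479/112; P2 = a_2 + q1*a_1 = 19/56.

The Pade approximant has numerator coefficients [327/56, 479/112, 19/56]; denominator coefficients [1, 1/2].


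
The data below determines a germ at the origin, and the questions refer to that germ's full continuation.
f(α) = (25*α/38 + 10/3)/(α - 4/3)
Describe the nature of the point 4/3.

The denominator factor α - 4/3 vanishes at 4/3 and appears to the power 1; the numerator there equals 80/19, nonzero, and no other factor vanishes.
Hence a pole whose order is the multiplicity, 1.

The point is a pole of order 1.


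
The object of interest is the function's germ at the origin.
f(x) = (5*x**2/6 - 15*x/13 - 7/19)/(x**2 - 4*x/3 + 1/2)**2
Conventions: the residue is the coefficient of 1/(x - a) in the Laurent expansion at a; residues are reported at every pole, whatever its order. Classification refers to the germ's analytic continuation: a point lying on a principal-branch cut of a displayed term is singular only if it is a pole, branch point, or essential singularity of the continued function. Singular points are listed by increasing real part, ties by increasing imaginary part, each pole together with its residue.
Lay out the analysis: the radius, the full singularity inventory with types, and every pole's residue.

Denominator factor (x**2 - 4*x/3 + 1/2)^2: discriminant -2/9, complex-conjugate roots (2/3) + ((1/6)*sqrt(2))*i and (2/3) - ((1/6)*sqrt(2))*i; poles of order 2, moduli (1/2)*sqrt(2) and (1/2)*sqrt(2).
The radius of convergence is the smallest modulus among the singular points: (1/2)*sqrt(2).
The factor x**2 - 4*x/3 + 1/2 splits as (x - a)(x - a') with a = (2/3) - ((1/6)*sqrt(2))*i, a' = (2/3) + ((1/6)*sqrt(2))*i. At the order-2 pole a set g(x) = (x - a)^2*f(x) = [5*x**2/6 - 15*x/13 - 7/19] / (x - a')^2.
Order-2 pole: residue = g'(a); g'((2/3) - ((1/6)*sqrt(2))*i) = -((19233/1976)*sqrt(2))*i, so the residue is -((19233/1976)*sqrt(2))*i.
The factor x**2 - 4*x/3 + 1/2 splits as (x - a)(x - a') with a = (2/3) + ((1/6)*sqrt(2))*i, a' = (2/3) - ((1/6)*sqrt(2))*i. At the order-2 pole a set g(x) = (x - a)^2*f(x) = [5*x**2/6 - 15*x/13 - 7/19] / (x - a')^2.
Order-2 pole: residue = g'(a); g'((2/3) + ((1/6)*sqrt(2))*i) = ((19233/1976)*sqrt(2))*i, so the residue is ((19233/1976)*sqrt(2))*i.
List the singular points by increasing real part (a conjugate pair: the negative imaginary part first).

Radius of convergence at 0: (1/2)*sqrt(2).
At (2/3) - ((1/6)*sqrt(2))*i: a pole of order 2; residue -((19233/1976)*sqrt(2))*i.
At (2/3) + ((1/6)*sqrt(2))*i: a pole of order 2; residue ((19233/1976)*sqrt(2))*i.


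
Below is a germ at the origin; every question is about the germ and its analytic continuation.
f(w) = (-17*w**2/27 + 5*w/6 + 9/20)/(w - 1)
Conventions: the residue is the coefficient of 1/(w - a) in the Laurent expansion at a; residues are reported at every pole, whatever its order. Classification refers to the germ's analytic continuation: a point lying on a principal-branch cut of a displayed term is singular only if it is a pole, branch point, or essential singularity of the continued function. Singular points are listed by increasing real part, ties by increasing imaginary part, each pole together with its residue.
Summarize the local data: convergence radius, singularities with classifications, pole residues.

Denominator factor (w - 1): pole of order 1 at 1, modulus 1.
The radius of convergence is the smallest modulus among the singular points: 1.
At the order-1 pole 1 set g(w) = (w - (1))*f(w) = -17*w**2/27 + 5*w/6 + 9/20.
Simple pole: residue = g(a) at a = 1, which is 353/540.

Radius of convergence at 0: 1.
At 1: a pole of order 1; residue 353/540.


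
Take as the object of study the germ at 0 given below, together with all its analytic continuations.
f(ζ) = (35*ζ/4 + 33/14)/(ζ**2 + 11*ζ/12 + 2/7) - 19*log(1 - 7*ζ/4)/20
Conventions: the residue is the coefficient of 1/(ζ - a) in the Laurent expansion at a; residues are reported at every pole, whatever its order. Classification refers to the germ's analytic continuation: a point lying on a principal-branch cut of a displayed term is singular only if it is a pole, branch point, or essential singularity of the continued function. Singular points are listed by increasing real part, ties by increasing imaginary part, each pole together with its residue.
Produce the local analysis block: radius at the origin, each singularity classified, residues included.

Radius of convergence at 0: (1/7)*sqrt(14).
At (-11/24) - ((1/168)*sqrt(2135))*i: a pole of order 1; residue (35/8) - ((1111/17080)*sqrt(2135))*i.
At (-11/24) + ((1/168)*sqrt(2135))*i: a pole of order 1; residue (35/8) + ((1111/17080)*sqrt(2135))*i.
At 4/7: a logarithmic branch point.

Denominator factor (ζ**2 + 11*ζ/12 + 2/7): discriminant -305/1008, complex-conjugate roots (-11/24) + ((1/168)*sqrt(2135))*i and (-11/24) - ((1/168)*sqrt(2135))*i; poles of order 1, moduli (1/7)*sqrt(14) and (1/7)*sqrt(14).
Branch term (-19/20)*log(1 - ζ/(4/7)): its argument vanishes at ζ = 4/7, a logarithmic branch point, modulus 4/7.
The radius of convergence is the smallest modulus among the singular points: (1/7)*sqrt(14).
The branch term is analytic at (-11/24) - ((1/168)*sqrt(2135))*i and contributes nothing to the residue; only the rational part matters.
The factor ζ**2 + 11*ζ/12 + 2/7 splits as (ζ - a)(ζ - a') with a = (-11/24) - ((1/168)*sqrt(2135))*i, a' = (-11/24) + ((1/168)*sqrt(2135))*i. At the order-1 pole a set g(ζ) = (ζ - a)*(rational part) = [35*ζ/4 + 33/14] / (ζ - a').
Simple pole: residue = g(a) at a = (-11/24) - ((1/168)*sqrt(2135))*i, which is (35/8) - ((1111/17080)*sqrt(2135))*i.
The branch term is analytic at (-11/24) + ((1/168)*sqrt(2135))*i and contributes nothing to the residue; only the rational part matters.
The factor ζ**2 + 11*ζ/12 + 2/7 splits as (ζ - a)(ζ - a') with a = (-11/24) + ((1/168)*sqrt(2135))*i, a' = (-11/24) - ((1/168)*sqrt(2135))*i. At the order-1 pole a set g(ζ) = (ζ - a)*(rational part) = [35*ζ/4 + 33/14] / (ζ - a').
Simple pole: residue = g(a) at a = (-11/24) + ((1/168)*sqrt(2135))*i, which is (35/8) + ((1111/17080)*sqrt(2135))*i.
List the singular points by increasing real part (a conjugate pair: the negative imaginary part first).


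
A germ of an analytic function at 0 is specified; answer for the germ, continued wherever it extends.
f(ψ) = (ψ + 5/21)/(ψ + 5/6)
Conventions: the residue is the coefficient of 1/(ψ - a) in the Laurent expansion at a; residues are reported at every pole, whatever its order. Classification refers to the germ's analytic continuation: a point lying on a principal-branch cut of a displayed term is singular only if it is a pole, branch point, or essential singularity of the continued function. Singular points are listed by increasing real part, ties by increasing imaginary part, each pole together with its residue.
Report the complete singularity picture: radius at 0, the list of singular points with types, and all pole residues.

Radius of convergence at 0: 5/6.
At -5/6: a pole of order 1; residue -25/42.

Denominator factor (ψ + 5/6): pole of order 1 at -5/6, modulus 5/6.
The radius of convergence is the smallest modulus among the singular points: 5/6.
At the order-1 pole -5/6 set g(ψ) = (ψ - (-5/6))*f(ψ) = ψ + 5/21.
Simple pole: residue = g(a) at a = -5/6, which is -25/42.


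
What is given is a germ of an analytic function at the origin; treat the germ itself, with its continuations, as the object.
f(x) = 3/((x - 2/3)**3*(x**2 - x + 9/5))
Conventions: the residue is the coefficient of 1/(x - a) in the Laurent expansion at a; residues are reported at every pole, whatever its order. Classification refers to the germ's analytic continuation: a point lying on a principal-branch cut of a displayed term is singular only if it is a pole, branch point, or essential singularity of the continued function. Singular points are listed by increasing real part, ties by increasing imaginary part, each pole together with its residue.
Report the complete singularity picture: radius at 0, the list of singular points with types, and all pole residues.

Denominator factor (x**2 - x + 9/5): discriminant -31/5, complex-conjugate roots (1/2) + ((1/10)*sqrt(155))*i and (1/2) - ((1/10)*sqrt(155))*i; poles of order 1, moduli (3/5)*sqrt(5) and (3/5)*sqrt(5).
Denominator factor (x - 2/3)^3: pole of order 3 at 2/3, modulus 2/3.
The radius of convergence is the smallest modulus among the singular points: 2/3.
The factor x**2 - x + 9/5 splits as (x - a)(x - a') with a = (1/2) - ((1/10)*sqrt(155))*i, a' = (1/2) + ((1/10)*sqrt(155))*i. At the order-1 pole a set g(x) = (x - a)*f(x) = [3/(x - 2/3)**3] / (x - a').
Simple pole: residue = g(a) at a = (1/2) - ((1/10)*sqrt(155))*i, which is (200475/357911) + ((210600/11095241)*sqrt(155))*i.
The factor x**2 - x + 9/5 splits as (x - a)(x - a') with a = (1/2) + ((1/10)*sqrt(155))*i, a' = (1/2) - ((1/10)*sqrt(155))*i. At the order-1 pole a set g(x) = (x - a)*f(x) = [3/(x - 2/3)**3] / (x - a').
Simple pole: residue = g(a) at a = (1/2) + ((1/10)*sqrt(155))*i, which is (200475/357911) - ((210600/11095241)*sqrt(155))*i.
At the order-3 pole 2/3 set g(x) = (x - (2/3))^3*f(x) = 3/(x**2 - x + 9/5).
Order-3 pole: residue = g''(a)/2; g''(2/3) = -801900/357911, so the residue is -400950/357911.
List the singular points by increasing real part (a conjugate pair: the negative imaginary part first).

Radius of convergence at 0: 2/3.
At (1/2) - ((1/10)*sqrt(155))*i: a pole of order 1; residue (200475/357911) + ((210600/11095241)*sqrt(155))*i.
At (1/2) + ((1/10)*sqrt(155))*i: a pole of order 1; residue (200475/357911) - ((210600/11095241)*sqrt(155))*i.
At 2/3: a pole of order 3; residue -400950/357911.


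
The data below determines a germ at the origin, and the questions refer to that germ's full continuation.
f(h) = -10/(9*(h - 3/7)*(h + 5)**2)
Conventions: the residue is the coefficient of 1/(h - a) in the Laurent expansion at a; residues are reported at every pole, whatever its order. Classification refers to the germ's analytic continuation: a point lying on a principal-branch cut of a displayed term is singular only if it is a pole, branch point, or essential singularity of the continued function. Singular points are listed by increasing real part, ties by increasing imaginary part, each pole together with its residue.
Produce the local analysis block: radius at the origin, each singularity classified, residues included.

Denominator factor (h + 5)^2: pole of order 2 at -5, modulus 5.
Denominator factor (h - 3/7): pole of order 1 at 3/7, modulus 3/7.
The radius of convergence is the smallest modulus among the singular points: 3/7.
At the order-2 pole -5 set g(h) = (h - (-5))^2*f(h) = -10/(9*(h - 3/7)).
Order-2 pole: residue = g'(a); g'(-5) = 245/6498, so the residue is 245/6498.
At the order-1 pole 3/7 set g(h) = (h - (3/7))*f(h) = -10/(9*(h + 5)**2).
Simple pole: residue = g(a) at a = 3/7, which is -245/6498.
List the singular points by increasing real part (a conjugate pair: the negative imaginary part first).

Radius of convergence at 0: 3/7.
At -5: a pole of order 2; residue 245/6498.
At 3/7: a pole of order 1; residue -245/6498.


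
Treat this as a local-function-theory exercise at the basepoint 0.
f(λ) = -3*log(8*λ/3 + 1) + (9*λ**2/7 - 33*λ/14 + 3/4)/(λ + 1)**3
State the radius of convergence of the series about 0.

The radius of convergence is 3/8.

Denominator factor (λ + 1)^3: pole of order 3 at -1, modulus 1.
Branch term (-3)*log(1 - λ/(-3/8)): its argument vanishes at λ = -3/8, a logarithmic branch point, modulus 3/8.
The radius of convergence is the smallest modulus among the singular points: 3/8.


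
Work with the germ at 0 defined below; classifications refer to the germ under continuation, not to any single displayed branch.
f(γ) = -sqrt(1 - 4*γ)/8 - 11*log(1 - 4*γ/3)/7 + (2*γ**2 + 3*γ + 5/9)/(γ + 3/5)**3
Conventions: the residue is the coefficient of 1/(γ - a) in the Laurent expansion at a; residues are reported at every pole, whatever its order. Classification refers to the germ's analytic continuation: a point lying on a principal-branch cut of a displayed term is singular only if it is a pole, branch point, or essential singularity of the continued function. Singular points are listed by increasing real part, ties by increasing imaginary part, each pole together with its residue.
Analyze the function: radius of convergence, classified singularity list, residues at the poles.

Radius of convergence at 0: 1/4.
At -3/5: a pole of order 3; residue 2.
At 1/4: an algebraic (square-root) branch point.
At 3/4: a logarithmic branch point.

Denominator factor (γ + 3/5)^3: pole of order 3 at -3/5, modulus 3/5.
Branch term (-11/7)*log(1 - γ/(3/4)): its argument vanishes at γ = 3/4, a logarithmic branch point, modulus 3/4.
Branch term (-1/8)*sqrt(1 - γ/(1/4)): its argument vanishes at γ = 1/4, a square-root branch point, modulus 1/4.
The radius of convergence is the smallest modulus among the singular points: 1/4.
The branch terms are analytic at -3/5 and contribute nothing to the residue; only the rational part matters.
At the order-3 pole -3/5 set g(γ) = (γ - (-3/5))^3*(rational part) = 2*γ**2 + 3*γ + 5/9.
Order-3 pole: residue = g''(a)/2; g''(-3/5) = 4, so the residue is 2.
List the singular points by increasing real part (a conjugate pair: the negative imaginary part first).


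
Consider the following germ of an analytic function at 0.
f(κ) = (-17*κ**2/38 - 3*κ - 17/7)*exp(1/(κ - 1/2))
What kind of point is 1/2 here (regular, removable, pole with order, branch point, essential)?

The point is an essential singularity.

The exponent 1/(κ - (1/2)) has a pole at 1/2, so exp(1/(κ - (1/2))) takes every nonzero value near it: an essential singularity (not a pole of any order).


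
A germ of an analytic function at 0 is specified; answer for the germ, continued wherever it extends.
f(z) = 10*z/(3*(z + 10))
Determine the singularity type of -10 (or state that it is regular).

The point is a pole of order 1.

The denominator factor z + 10 vanishes at -10 and appears to the power 1; the numerator there equals -100/3, nonzero, and no other factor vanishes.
Hence a pole whose order is the multiplicity, 1.


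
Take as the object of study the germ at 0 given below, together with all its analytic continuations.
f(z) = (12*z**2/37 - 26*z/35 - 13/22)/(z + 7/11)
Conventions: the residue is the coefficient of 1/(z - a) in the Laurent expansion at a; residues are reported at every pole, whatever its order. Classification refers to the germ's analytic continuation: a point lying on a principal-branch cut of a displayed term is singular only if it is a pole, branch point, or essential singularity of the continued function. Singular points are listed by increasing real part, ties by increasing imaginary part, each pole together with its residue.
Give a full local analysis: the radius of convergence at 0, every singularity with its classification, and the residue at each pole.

Radius of convergence at 0: 7/11.
At -7/11: a pole of order 1; residue 589/44770.

Denominator factor (z + 7/11): pole of order 1 at -7/11, modulus 7/11.
The radius of convergence is the smallest modulus among the singular points: 7/11.
At the order-1 pole -7/11 set g(z) = (z - (-7/11))*f(z) = 12*z**2/37 - 26*z/35 - 13/22.
Simple pole: residue = g(a) at a = -7/11, which is 589/44770.


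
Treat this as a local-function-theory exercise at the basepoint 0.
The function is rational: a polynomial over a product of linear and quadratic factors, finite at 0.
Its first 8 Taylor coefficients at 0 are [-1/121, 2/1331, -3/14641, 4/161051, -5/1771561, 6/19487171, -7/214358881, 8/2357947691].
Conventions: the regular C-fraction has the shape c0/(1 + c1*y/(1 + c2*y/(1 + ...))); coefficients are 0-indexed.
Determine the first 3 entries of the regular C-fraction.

The regular C-fraction coefficients are [-1/121, 2/11, -1/22].

Taylor coefficients (read off): a_0 = -1/121, a_1 = 2/1331, a_2 = -3/14641.
c0 = a_0 = -1/121. Peel one level at a time: if S = 1 + c*y/S' with S'(0) = 1, then c is the y-coefficient of S and S' = c*y/(S - 1).
S_1 = c0/f = 1 + (2/11)*y + (1/121)*y^2 + ...; c1 = 2/11.
S_2 = c1*y/(S_1 - 1) = 1 + (-1/22)*y + ...; c2 = -1/22.


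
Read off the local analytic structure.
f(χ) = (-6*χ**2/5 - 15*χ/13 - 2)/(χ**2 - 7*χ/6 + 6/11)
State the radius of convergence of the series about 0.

The radius of convergence is (1/11)*sqrt(66).

Denominator factor (χ**2 - 7*χ/6 + 6/11): discriminant -325/396, complex-conjugate roots (7/12) + ((5/132)*sqrt(143))*i and (7/12) - ((5/132)*sqrt(143))*i; poles of order 1, moduli (1/11)*sqrt(66) and (1/11)*sqrt(66).
The radius of convergence is the smallest modulus among the singular points: (1/11)*sqrt(66).


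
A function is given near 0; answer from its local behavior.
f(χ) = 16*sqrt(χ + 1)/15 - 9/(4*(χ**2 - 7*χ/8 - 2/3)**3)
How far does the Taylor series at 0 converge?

The radius of convergence is -7/16 + (1/48)*sqrt(1977).

Denominator factor (χ**2 - 7*χ/8 - 2/3)^3: discriminant 659/192, real irrational roots 7/16 + (1/48)*sqrt(1977) and 7/16 - (1/48)*sqrt(1977); poles of order 3, moduli 7/16 + (1/48)*sqrt(1977) and -7/16 + (1/48)*sqrt(1977).
Branch term (16/15)*sqrt(1 - χ/(-1)): its argument vanishes at χ = -1, a square-root branch point, modulus 1.
The radius of convergence is the smallest modulus among the singular points: -7/16 + (1/48)*sqrt(1977).


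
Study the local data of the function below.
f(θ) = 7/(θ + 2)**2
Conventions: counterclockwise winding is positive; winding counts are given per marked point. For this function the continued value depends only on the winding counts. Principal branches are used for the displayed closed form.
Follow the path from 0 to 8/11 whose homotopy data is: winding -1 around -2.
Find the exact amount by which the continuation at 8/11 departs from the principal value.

The function is rational, hence single-valued: continuing it around any pole returns the same value, so the difference is 0.

Continued minus principal equals 0.


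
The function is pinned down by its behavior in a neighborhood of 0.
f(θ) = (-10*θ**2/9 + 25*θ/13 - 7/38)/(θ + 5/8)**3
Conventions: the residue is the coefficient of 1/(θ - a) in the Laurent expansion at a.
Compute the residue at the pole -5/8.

At the order-3 pole -5/8 set g(θ) = (θ - (-5/8))^3*f(θ) = -10*θ**2/9 + 25*θ/13 - 7/38.
Order-3 pole: residue = g''(a)/2; g''(-5/8) = -20/9, so the residue is -10/9.

The residue is -10/9.


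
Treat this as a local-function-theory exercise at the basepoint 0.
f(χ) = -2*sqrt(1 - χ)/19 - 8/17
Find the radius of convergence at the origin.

The radius of convergence is 1.

Branch term (-2/19)*sqrt(1 - χ/(1)): its argument vanishes at χ = 1, a square-root branch point, modulus 1.
The radius of convergence is the smallest modulus among the singular points: 1.


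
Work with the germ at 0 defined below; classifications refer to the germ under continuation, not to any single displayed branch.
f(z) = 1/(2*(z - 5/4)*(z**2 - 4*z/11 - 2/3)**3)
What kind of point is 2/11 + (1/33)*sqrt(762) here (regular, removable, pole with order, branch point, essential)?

The point is a pole of order 3.

The denominator factor z**2 - 4*z/11 - 2/3 vanishes at 2/11 + (1/33)*sqrt(762) and appears to the power 3; the numerator there equals 1/2, nonzero, and no other factor vanishes.
Hence a pole whose order is the multiplicity, 3.


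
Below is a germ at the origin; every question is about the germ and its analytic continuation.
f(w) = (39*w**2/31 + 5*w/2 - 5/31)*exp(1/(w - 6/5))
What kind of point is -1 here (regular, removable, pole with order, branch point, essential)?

There is no denominator, hence no pole anywhere.
The essential point of exp(1/(w - (6/5))) is 6/5, not -1.
So the germ continues analytically to -1.

The point is a regular point.


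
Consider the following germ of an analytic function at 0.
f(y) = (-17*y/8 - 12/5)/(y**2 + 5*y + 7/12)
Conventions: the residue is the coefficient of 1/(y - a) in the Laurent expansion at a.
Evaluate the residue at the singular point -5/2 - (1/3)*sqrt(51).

The factor y**2 + 5*y + 7/12 splits as (y - a)(y - a') with a = -5/2 - (1/3)*sqrt(51), a' = -5/2 + (1/3)*sqrt(51). At the order-1 pole a set g(y) = (y - a)*f(y) = [-17*y/8 - 12/5] / (y - a').
Simple pole: residue = g(a) at a = -5/2 - (1/3)*sqrt(51), which is -17/16 - (233/2720)*sqrt(51).

The residue is -17/16 - (233/2720)*sqrt(51).


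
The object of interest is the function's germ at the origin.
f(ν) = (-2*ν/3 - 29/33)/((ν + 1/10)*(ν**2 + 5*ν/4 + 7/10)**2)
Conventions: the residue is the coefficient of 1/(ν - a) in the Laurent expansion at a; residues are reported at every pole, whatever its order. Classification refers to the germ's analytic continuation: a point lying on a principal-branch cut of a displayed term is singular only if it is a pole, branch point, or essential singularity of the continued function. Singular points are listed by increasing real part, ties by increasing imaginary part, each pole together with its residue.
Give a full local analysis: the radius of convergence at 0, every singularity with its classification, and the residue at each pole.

Radius of convergence at 0: 1/10.
At (-5/8) - ((3/40)*sqrt(55))*i: a pole of order 2; residue (536000/451737) + ((8920000/54660177)*sqrt(55))*i.
At (-5/8) + ((3/40)*sqrt(55))*i: a pole of order 2; residue (536000/451737) - ((8920000/54660177)*sqrt(55))*i.
At -1/10: a pole of order 1; residue -1072000/451737.


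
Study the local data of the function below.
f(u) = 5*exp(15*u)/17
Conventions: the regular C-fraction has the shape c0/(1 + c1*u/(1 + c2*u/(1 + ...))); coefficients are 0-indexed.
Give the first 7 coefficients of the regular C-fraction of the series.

The regular C-fraction coefficients are [5/17, -15, 15/2, -5/2, 5/2, -3/2, 3/2].

Taylor coefficients (expand at 0): a_0 = 5/17, a_1 = 75/17, a_2 = 1125/34, a_3 = 5625/34, a_4 = 84375/136, a_5 = 253125/136, a_6 = 1265625/272.
c0 = a_0 = 5/17. Peel one level at a time: if S = 1 + c*u/S' with S'(0) = 1, then c is the u-coefficient of S and S' = c*u/(S - 1).
S_1 = c0/f = 1 + (-15)*u + (225/2)*u^2 + ...; c1 = -15.
S_2 = c1*u/(S_1 - 1) = 1 + (15/2)*u + (75/4)*u^2 + ...; c2 = 15/2.
S_3 = c2*u/(S_2 - 1) = 1 + (-5/2)*u + (25/4)*u^2 + ...; c3 = -5/2.
S_4 = c3*u/(S_3 - 1) = 1 + (5/2)*u + (15/4)*u^2 + ...; c4 = 5/2.
S_5 = c4*u/(S_4 - 1) = 1 + (-3/2)*u + (9/4)*u^2 + ...; c5 = -3/2.
S_6 = c5*u/(S_5 - 1) = 1 + (3/2)*u + ...; c6 = 3/2.


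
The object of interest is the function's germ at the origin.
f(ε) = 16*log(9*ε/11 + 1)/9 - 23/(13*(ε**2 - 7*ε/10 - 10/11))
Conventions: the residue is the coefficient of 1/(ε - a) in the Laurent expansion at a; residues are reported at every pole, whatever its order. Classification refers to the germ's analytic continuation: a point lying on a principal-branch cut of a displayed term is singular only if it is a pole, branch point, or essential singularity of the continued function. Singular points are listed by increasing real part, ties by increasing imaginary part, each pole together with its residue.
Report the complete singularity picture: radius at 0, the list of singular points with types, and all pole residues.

Denominator factor (ε**2 - 7*ε/10 - 10/11): discriminant 4539/1100, real irrational roots 7/20 + (1/220)*sqrt(49929) and 7/20 - (1/220)*sqrt(49929); poles of order 1, moduli 7/20 + (1/220)*sqrt(49929) and -7/20 + (1/220)*sqrt(49929).
Branch term (16/9)*log(1 - ε/(-11/9)): its argument vanishes at ε = -11/9, a logarithmic branch point, modulus 11/9.
The radius of convergence is the smallest modulus among the singular points: -7/20 + (1/220)*sqrt(49929).
The branch term is analytic at 7/20 - (1/220)*sqrt(49929) and contributes nothing to the residue; only the rational part matters.
The factor ε**2 - 7*ε/10 - 10/11 splits as (ε - a)(ε - a') with a = 7/20 - (1/220)*sqrt(49929), a' = 7/20 + (1/220)*sqrt(49929). At the order-1 pole a set g(ε) = (ε - a)*(rational part) = [-23/13] / (ε - a').
Simple pole: residue = g(a) at a = 7/20 - (1/220)*sqrt(49929), which is (230/59007)*sqrt(49929).
The branch term is analytic at 7/20 + (1/220)*sqrt(49929) and contributes nothing to the residue; only the rational part matters.
The factor ε**2 - 7*ε/10 - 10/11 splits as (ε - a)(ε - a') with a = 7/20 + (1/220)*sqrt(49929), a' = 7/20 - (1/220)*sqrt(49929). At the order-1 pole a set g(ε) = (ε - a)*(rational part) = [-23/13] / (ε - a').
Simple pole: residue = g(a) at a = 7/20 + (1/220)*sqrt(49929), which is -(230/59007)*sqrt(49929).
List the singular points by increasing real part (a conjugate pair: the negative imaginary part first).

Radius of convergence at 0: -7/20 + (1/220)*sqrt(49929).
At -11/9: a logarithmic branch point.
At 7/20 - (1/220)*sqrt(49929): a pole of order 1; residue (230/59007)*sqrt(49929).
At 7/20 + (1/220)*sqrt(49929): a pole of order 1; residue -(230/59007)*sqrt(49929).


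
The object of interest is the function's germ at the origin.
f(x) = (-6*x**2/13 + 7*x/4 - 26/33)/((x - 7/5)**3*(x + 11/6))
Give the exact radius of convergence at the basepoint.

Denominator factor (x - 7/5)^3: pole of order 3 at 7/5, modulus 7/5.
Denominator factor (x + 11/6): pole of order 1 at -11/6, modulus 11/6.
The radius of convergence is the smallest modulus among the singular points: 7/5.

The radius of convergence is 7/5.


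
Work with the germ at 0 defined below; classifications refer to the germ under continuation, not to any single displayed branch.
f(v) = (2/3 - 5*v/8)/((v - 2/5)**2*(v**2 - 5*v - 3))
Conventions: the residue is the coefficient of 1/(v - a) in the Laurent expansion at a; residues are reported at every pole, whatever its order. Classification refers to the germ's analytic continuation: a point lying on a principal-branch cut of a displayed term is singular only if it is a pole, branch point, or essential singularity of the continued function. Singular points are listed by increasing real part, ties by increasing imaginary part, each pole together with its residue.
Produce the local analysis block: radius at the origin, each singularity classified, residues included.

Radius of convergence at 0: 2/5.
At 5/2 - (1/2)*sqrt(37): a pole of order 1; residue -23875/234256 - (361325/26002416)*sqrt(37).
At 2/5: a pole of order 2; residue 23875/117128.
At 5/2 + (1/2)*sqrt(37): a pole of order 1; residue -23875/234256 + (361325/26002416)*sqrt(37).

Denominator factor (v - 2/5)^2: pole of order 2 at 2/5, modulus 2/5.
Denominator factor (v**2 - 5*v - 3): discriminant 37, real irrational roots 5/2 + (1/2)*sqrt(37) and 5/2 - (1/2)*sqrt(37); poles of order 1, moduli 5/2 + (1/2)*sqrt(37) and -5/2 + (1/2)*sqrt(37).
The radius of convergence is the smallest modulus among the singular points: 2/5.
The factor v**2 - 5*v - 3 splits as (v - a)(v - a') with a = 5/2 - (1/2)*sqrt(37), a' = 5/2 + (1/2)*sqrt(37). At the order-1 pole a set g(v) = (v - a)*f(v) = [(2/3 - 5*v/8)/(v - 2/5)**2] / (v - a').
Simple pole: residue = g(a) at a = 5/2 - (1/2)*sqrt(37), which is -23875/234256 - (361325/26002416)*sqrt(37).
At the order-2 pole 2/5 set g(v) = (v - (2/5))^2*f(v) = (2/3 - 5*v/8)/(v**2 - 5*v - 3).
Order-2 pole: residue = g'(a); g'(2/5) = 23875/117128, so the residue is 23875/117128.
The factor v**2 - 5*v - 3 splits as (v - a)(v - a') with a = 5/2 + (1/2)*sqrt(37), a' = 5/2 - (1/2)*sqrt(37). At the order-1 pole a set g(v) = (v - a)*f(v) = [(2/3 - 5*v/8)/(v - 2/5)**2] / (v - a').
Simple pole: residue = g(a) at a = 5/2 + (1/2)*sqrt(37), which is -23875/234256 + (361325/26002416)*sqrt(37).
List the singular points by increasing real part (a conjugate pair: the negative imaginary part first).


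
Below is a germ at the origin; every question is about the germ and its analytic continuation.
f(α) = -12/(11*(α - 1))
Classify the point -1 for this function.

Denominator factors: α - 1 = -2 at α = -1 — none vanishes.
So the germ continues analytically to -1.

The point is a regular point.


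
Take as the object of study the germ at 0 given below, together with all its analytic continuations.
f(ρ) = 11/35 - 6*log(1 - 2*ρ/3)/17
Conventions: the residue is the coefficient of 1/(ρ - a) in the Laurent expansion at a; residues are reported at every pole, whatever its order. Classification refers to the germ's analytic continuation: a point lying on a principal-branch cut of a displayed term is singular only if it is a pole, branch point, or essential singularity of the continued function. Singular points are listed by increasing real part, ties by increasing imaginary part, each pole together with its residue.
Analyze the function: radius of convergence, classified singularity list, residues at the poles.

Radius of convergence at 0: 3/2.
At 3/2: a logarithmic branch point.

Branch term (-6/17)*log(1 - ρ/(3/2)): its argument vanishes at ρ = 3/2, a logarithmic branch point, modulus 3/2.
The radius of convergence is the smallest modulus among the singular points: 3/2.


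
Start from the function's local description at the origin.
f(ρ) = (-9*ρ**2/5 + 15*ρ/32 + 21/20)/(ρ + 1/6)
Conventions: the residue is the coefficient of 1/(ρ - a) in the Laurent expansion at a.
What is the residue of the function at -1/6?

The residue is 59/64.

At the order-1 pole -1/6 set g(ρ) = (ρ - (-1/6))*f(ρ) = -9*ρ**2/5 + 15*ρ/32 + 21/20.
Simple pole: residue = g(a) at a = -1/6, which is 59/64.


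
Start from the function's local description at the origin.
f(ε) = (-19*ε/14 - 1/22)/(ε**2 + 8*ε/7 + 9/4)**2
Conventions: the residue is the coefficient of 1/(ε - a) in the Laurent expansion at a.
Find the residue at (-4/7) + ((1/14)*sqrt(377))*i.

The factor ε**2 + 8*ε/7 + 9/4 splits as (ε - a)(ε - a') with a = (-4/7) + ((1/14)*sqrt(377))*i, a' = (-4/7) - ((1/14)*sqrt(377))*i. At the order-2 pole a set g(ε) = (ε - a)^2*f(ε) = [-19*ε/14 - 1/22] / (ε - a')^2.
Order-2 pole: residue = g'(a); g'((-4/7) + ((1/14)*sqrt(377))*i) = -((5509/1563419)*sqrt(377))*i, so the residue is -((5509/1563419)*sqrt(377))*i.

The residue is -((5509/1563419)*sqrt(377))*i.


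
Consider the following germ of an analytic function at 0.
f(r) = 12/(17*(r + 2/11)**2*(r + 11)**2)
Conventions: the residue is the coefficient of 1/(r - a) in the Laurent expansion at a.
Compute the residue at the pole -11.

The residue is 31944/28647703.

At the order-2 pole -11 set g(r) = (r - (-11))^2*f(r) = 12/(17*(r + 2/11)**2).
Order-2 pole: residue = g'(a); g'(-11) = 31944/28647703, so the residue is 31944/28647703.


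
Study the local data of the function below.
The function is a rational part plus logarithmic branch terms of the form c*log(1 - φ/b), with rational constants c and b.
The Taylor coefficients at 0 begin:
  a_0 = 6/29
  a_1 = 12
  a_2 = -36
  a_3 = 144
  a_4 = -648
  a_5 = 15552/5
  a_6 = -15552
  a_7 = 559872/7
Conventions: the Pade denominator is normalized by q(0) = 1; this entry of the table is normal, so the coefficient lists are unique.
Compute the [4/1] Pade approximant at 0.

The Pade approximant has numerator coefficients [6/29, 1884/145, 108/5, -144/5, 216/5]; denominator coefficients [1, 24/5].

Taylor coefficients needed (read off): a_0 = 6/29, a_1 = 12, a_2 = -36, a_3 = 144, a_4 = -648, a_5 = 15552/5.
Write the denominator as Q(φ) = 1 + q1*φ. Requiring Q*f - P = O(φ^6) with deg P <= 4 kills the coefficients of φ^5..φ^5 in Q*f:
  φ^5: a_5 + q1*a_4 = 0, i.e. 15552/5 + (-648)*q1 = 0.
Solving this linear system: q1 = 24/5.
The numerator is Q*f truncated at degree 4: P0 = a_0 = 6/29; P1 = a_1 + q1*a_0 = 1884/145; P2 = a_2 + q1*a_1 = 108/5; P3 = a_3 + q1*a_2 = -144/5; P4 = a_4 + q1*a_3 = 216/5.


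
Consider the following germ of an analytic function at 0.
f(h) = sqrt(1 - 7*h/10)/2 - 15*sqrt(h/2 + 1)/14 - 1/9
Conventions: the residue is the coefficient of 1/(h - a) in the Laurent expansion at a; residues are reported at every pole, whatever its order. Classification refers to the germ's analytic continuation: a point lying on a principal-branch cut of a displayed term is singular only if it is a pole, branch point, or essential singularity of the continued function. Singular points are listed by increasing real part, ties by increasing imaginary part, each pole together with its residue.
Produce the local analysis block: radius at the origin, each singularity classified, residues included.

Radius of convergence at 0: 10/7.
At -2: an algebraic (square-root) branch point.
At 10/7: an algebraic (square-root) branch point.

Branch term (1/2)*sqrt(1 - h/(10/7)): its argument vanishes at h = 10/7, a square-root branch point, modulus 10/7.
Branch term (-15/14)*sqrt(1 - h/(-2)): its argument vanishes at h = -2, a square-root branch point, modulus 2.
The radius of convergence is the smallest modulus among the singular points: 10/7.
List the singular points by increasing real part (a conjugate pair: the negative imaginary part first).


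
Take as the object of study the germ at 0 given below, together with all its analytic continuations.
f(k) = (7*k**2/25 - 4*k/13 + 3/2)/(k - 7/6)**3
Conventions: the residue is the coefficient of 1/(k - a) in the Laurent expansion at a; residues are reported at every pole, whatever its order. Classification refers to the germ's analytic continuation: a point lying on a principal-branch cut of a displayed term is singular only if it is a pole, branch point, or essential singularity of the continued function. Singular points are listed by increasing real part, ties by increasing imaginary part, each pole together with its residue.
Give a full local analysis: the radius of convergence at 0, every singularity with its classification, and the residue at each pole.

Radius of convergence at 0: 7/6.
At 7/6: a pole of order 3; residue 7/25.

Denominator factor (k - 7/6)^3: pole of order 3 at 7/6, modulus 7/6.
The radius of convergence is the smallest modulus among the singular points: 7/6.
At the order-3 pole 7/6 set g(k) = (k - (7/6))^3*f(k) = 7*k**2/25 - 4*k/13 + 3/2.
Order-3 pole: residue = g''(a)/2; g''(7/6) = 14/25, so the residue is 7/25.


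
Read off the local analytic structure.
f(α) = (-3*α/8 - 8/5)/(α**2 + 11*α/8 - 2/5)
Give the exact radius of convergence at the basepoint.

The radius of convergence is -11/16 + (1/80)*sqrt(5585).

Denominator factor (α**2 + 11*α/8 - 2/5): discriminant 1117/320, real irrational roots -11/16 + (1/80)*sqrt(5585) and -11/16 - (1/80)*sqrt(5585); poles of order 1, moduli -11/16 + (1/80)*sqrt(5585) and 11/16 + (1/80)*sqrt(5585).
The radius of convergence is the smallest modulus among the singular points: -11/16 + (1/80)*sqrt(5585).


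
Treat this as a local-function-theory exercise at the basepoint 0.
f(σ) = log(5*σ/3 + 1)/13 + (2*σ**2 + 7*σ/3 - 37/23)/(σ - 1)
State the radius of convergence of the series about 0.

The radius of convergence is 3/5.

Denominator factor (σ - 1): pole of order 1 at 1, modulus 1.
Branch term (1/13)*log(1 - σ/(-3/5)): its argument vanishes at σ = -3/5, a logarithmic branch point, modulus 3/5.
The radius of convergence is the smallest modulus among the singular points: 3/5.


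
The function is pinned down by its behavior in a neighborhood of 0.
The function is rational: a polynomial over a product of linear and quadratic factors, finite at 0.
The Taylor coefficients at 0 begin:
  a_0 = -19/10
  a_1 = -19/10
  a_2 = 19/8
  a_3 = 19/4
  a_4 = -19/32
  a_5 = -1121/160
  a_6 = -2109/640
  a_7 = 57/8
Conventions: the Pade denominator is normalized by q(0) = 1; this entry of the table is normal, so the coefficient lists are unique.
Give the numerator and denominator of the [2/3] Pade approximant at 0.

The Pade approximant has numerator coefficients [-19/10, 38/25, 38/25]; denominator coefficients [1, -9/5, 9/4, -2].

Taylor coefficients needed (read off): a_0 = -19/10, a_1 = -19/10, a_2 = 19/8, a_3 = 19/4, a_4 = -19/32, a_5 = -1121/160.
Write the denominator as Q(μ) = 1 + q1*μ + q2*μ^2 + q3*μ^3. Requiring Q*f - P = O(μ^6) with deg P <= 2 kills the coefficients of μ^3..μ^5 in Q*f:
  μ^3: a_3 + q1*a_2 + q2*a_1 + q3*a_0 = 0, i.e. 19/4 + (19/8)*q1 + (-19/10)*q2 + (-19/10)*q3 = 0.
  μ^4: a_4 + q1*a_3 + q2*a_2 + q3*a_1 = 0, i.e. -19/32 + (19/4)*q1 + (19/8)*q2 + (-19/10)*q3 = 0.
  μ^5: a_5 + q1*a_4 + q2*a_3 + q3*a_2 = 0, i.e. -1121/160 + (-19/32)*q1 + (19/4)*q2 + (19/8)*q3 = 0.
Solving this linear system: q1 = -9/5, q2 = 9/4, q3 = -2.
The numerator is Q*f truncated at degree 2: P0 = a_0 = -19/10; P1 = a_1 + q1*a_0 = 38/25; P2 = a_2 + q1*a_1 + q2*a_0 = 38/25.
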